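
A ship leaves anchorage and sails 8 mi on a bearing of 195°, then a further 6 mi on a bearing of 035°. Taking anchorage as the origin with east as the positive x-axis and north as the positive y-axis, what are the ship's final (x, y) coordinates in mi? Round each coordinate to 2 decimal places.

(1.37, -2.81)

Leg 1 (195°, 8 mi): east 8 sin 195° = -2.07, north 8 cos 195° = -7.73
Leg 2 (035°, 6 mi): east 6 sin 35° = 3.44, north 6 cos 35° = 4.91
Summing: 1.37 mi east, -2.81 mi north → (1.37, -2.81).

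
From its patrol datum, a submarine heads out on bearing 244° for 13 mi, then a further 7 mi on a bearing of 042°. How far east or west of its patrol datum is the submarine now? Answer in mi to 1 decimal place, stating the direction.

Leg 1 (244°, 13 mi): east 13 sin 244° = -11.68, north 13 cos 244° = -5.70
Leg 2 (042°, 7 mi): east 7 sin 42° = 4.68, north 7 cos 42° = 5.20
Net east component: -7.00 mi.

7.0 mi west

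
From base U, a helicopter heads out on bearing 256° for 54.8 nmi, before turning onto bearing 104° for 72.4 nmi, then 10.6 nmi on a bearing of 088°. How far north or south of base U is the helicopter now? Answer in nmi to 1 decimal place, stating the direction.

30.4 nmi south

Leg 1 (256°, 54.8 nmi): east 54.8 sin 256° = -53.17, north 54.8 cos 256° = -13.26
Leg 2 (104°, 72.4 nmi): east 72.4 sin 104° = 70.25, north 72.4 cos 104° = -17.52
Leg 3 (088°, 10.6 nmi): east 10.6 sin 88° = 10.59, north 10.6 cos 88° = 0.37
Net north component: -30.40 nmi.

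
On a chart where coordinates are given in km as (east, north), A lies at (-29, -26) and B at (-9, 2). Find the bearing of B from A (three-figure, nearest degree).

036°

Δeast = -9 − -29 = 20.00; Δnorth = 2 − -26 = 28.00.
Bearing = atan2(Δeast, Δnorth) mod 360° = 35.54° ≈ 036°.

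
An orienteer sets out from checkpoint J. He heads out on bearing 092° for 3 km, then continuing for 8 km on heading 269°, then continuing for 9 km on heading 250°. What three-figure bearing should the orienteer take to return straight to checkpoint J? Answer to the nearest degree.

Leg 1 (092°, 3 km): east 3 sin 92° = 3.00, north 3 cos 92° = -0.10
Leg 2 (269°, 8 km): east 8 sin 269° = -8.00, north 8 cos 269° = -0.14
Leg 3 (250°, 9 km): east 9 sin 250° = -8.46, north 9 cos 250° = -3.08
Net displacement: -13.46 east, -3.32 north. Direction back to start is (13.46, 3.32): bearing = atan2(13.46, 3.32) mod 360° = 76.13° ≈ 076°.

076°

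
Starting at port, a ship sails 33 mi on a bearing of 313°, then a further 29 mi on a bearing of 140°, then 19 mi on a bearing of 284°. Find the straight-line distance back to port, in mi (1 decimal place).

24.4 mi

Leg 1 (313°, 33 mi): east 33 sin 313° = -24.13, north 33 cos 313° = 22.51
Leg 2 (140°, 29 mi): east 29 sin 140° = 18.64, north 29 cos 140° = -22.22
Leg 3 (284°, 19 mi): east 19 sin 284° = -18.44, north 19 cos 284° = 4.60
Net: -23.93 east, 4.89 north. Distance = √((-23.93)² + (4.89)²) = 24.423 mi.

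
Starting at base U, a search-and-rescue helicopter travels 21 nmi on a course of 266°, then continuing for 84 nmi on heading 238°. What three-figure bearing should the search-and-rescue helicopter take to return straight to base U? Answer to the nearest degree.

063°

Leg 1 (266°, 21 nmi): east 21 sin 266° = -20.95, north 21 cos 266° = -1.46
Leg 2 (238°, 84 nmi): east 84 sin 238° = -71.24, north 84 cos 238° = -44.51
Net displacement: -92.18 east, -45.98 north. Direction back to start is (92.18, 45.98): bearing = atan2(92.18, 45.98) mod 360° = 63.49° ≈ 063°.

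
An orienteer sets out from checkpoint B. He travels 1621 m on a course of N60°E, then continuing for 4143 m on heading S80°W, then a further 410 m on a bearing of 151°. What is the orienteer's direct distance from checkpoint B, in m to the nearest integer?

2492 m

Leg 1 (N60°E, 1621 m): east 1621 sin 60° = 1403.83, north 1621 cos 60° = 810.50
Leg 2 (S80°W, 4143 m): east 4143 sin 260° = -4080.06, north 4143 cos 260° = -719.42
Leg 3 (151°, 410 m): east 410 sin 151° = 198.77, north 410 cos 151° = -358.59
Net: -2477.46 east, -267.52 north. Distance = √((-2477.46)² + (-267.52)²) = 2491.861 m.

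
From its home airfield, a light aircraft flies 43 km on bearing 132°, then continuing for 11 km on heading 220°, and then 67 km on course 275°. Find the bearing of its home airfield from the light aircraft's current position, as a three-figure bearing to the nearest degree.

053°

Leg 1 (132°, 43 km): east 43 sin 132° = 31.96, north 43 cos 132° = -28.77
Leg 2 (220°, 11 km): east 11 sin 220° = -7.07, north 11 cos 220° = -8.43
Leg 3 (275°, 67 km): east 67 sin 275° = -66.75, north 67 cos 275° = 5.84
Net displacement: -41.86 east, -31.36 north. Direction back to start is (41.86, 31.36): bearing = atan2(41.86, 31.36) mod 360° = 53.16° ≈ 053°.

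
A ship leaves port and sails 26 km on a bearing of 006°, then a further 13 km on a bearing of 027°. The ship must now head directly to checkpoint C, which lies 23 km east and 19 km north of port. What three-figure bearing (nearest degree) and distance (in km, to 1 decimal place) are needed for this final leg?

Leg 1 (006°, 26 km): east 26 sin 6° = 2.72, north 26 cos 6° = 25.86
Leg 2 (027°, 13 km): east 13 sin 27° = 5.90, north 13 cos 27° = 11.58
Current position: (8.62, 37.44). Target: (23, 19). Remaining: Δeast = 14.38, Δnorth = -18.44.
Bearing = atan2(14.38, -18.44) mod 360° = 142.05°; distance = √((14.38)² + (-18.44)²) = 23.385 km.

142°, 23.4 km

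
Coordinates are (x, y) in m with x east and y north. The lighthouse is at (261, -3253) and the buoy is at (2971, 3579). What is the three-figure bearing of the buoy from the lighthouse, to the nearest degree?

Δeast = 2971 − 261 = 2710.00; Δnorth = 3579 − -3253 = 6832.00.
Bearing = atan2(Δeast, Δnorth) mod 360° = 21.64° ≈ 022°.

022°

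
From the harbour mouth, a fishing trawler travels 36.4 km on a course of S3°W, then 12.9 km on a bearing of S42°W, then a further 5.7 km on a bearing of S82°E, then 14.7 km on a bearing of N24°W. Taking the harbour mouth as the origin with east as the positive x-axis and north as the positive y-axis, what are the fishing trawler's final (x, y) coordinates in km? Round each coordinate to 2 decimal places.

Leg 1 (S3°W, 36.4 km): east 36.4 sin 183° = -1.91, north 36.4 cos 183° = -36.35
Leg 2 (S42°W, 12.9 km): east 12.9 sin 222° = -8.63, north 12.9 cos 222° = -9.59
Leg 3 (S82°E, 5.7 km): east 5.7 sin 98° = 5.64, north 5.7 cos 98° = -0.79
Leg 4 (N24°W, 14.7 km): east 14.7 sin 336° = -5.98, north 14.7 cos 336° = 13.43
Summing: -10.87 km east, -33.30 km north → (-10.87, -33.30).

(-10.87, -33.30)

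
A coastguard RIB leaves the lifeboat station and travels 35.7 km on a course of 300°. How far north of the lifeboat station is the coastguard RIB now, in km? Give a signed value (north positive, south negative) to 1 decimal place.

17.9 km

Leg 1 (300°, 35.7 km): east 35.7 sin 300° = -30.92, north 35.7 cos 300° = 17.85
Net north component: 17.85 km.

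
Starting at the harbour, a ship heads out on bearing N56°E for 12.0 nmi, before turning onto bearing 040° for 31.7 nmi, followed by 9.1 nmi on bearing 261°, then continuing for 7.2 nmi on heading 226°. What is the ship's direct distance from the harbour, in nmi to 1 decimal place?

29.4 nmi

Leg 1 (N56°E, 12.0 nmi): east 12.0 sin 56° = 9.95, north 12.0 cos 56° = 6.71
Leg 2 (040°, 31.7 nmi): east 31.7 sin 40° = 20.38, north 31.7 cos 40° = 24.28
Leg 3 (261°, 9.1 nmi): east 9.1 sin 261° = -8.99, north 9.1 cos 261° = -1.42
Leg 4 (226°, 7.2 nmi): east 7.2 sin 226° = -5.18, north 7.2 cos 226° = -5.00
Net: 16.16 east, 24.57 north. Distance = √((16.16)² + (24.57)²) = 29.406 nmi.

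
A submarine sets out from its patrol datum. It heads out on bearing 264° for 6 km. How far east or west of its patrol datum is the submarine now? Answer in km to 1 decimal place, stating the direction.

Leg 1 (264°, 6 km): east 6 sin 264° = -5.97, north 6 cos 264° = -0.63
Net east component: -5.97 km.

6.0 km west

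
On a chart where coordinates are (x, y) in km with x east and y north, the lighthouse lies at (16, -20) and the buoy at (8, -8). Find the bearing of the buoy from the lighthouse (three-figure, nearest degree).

326°

Δeast = 8 − 16 = -8.00; Δnorth = -8 − -20 = 12.00.
Bearing = atan2(Δeast, Δnorth) mod 360° = 326.31° ≈ 326°.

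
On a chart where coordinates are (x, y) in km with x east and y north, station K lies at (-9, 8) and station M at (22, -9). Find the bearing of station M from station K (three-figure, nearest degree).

119°

Δeast = 22 − -9 = 31.00; Δnorth = -9 − 8 = -17.00.
Bearing = atan2(Δeast, Δnorth) mod 360° = 118.74° ≈ 119°.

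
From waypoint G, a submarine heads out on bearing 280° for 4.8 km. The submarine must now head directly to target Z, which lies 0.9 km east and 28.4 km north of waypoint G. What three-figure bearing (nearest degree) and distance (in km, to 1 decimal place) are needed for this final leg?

012°, 28.1 km

Leg 1 (280°, 4.8 km): east 4.8 sin 280° = -4.73, north 4.8 cos 280° = 0.83
Current position: (-4.73, 0.83). Target: (0.9, 28.4). Remaining: Δeast = 5.63, Δnorth = 27.57.
Bearing = atan2(5.63, 27.57) mod 360° = 11.54°; distance = √((5.63)² + (27.57)²) = 28.135 km.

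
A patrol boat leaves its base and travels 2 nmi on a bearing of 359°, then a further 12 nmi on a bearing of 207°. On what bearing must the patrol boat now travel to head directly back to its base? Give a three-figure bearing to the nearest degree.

Leg 1 (359°, 2 nmi): east 2 sin 359° = -0.03, north 2 cos 359° = 2.00
Leg 2 (207°, 12 nmi): east 12 sin 207° = -5.45, north 12 cos 207° = -10.69
Net displacement: -5.48 east, -8.69 north. Direction back to start is (5.48, 8.69): bearing = atan2(5.48, 8.69) mod 360° = 32.24° ≈ 032°.

032°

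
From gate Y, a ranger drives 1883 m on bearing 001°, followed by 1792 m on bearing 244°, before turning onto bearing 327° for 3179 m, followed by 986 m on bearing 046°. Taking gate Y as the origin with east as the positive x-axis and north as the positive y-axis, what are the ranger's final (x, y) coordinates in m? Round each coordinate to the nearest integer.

(-2600, 4448)

Leg 1 (001°, 1883 m): east 1883 sin 1° = 32.86, north 1883 cos 1° = 1882.71
Leg 2 (244°, 1792 m): east 1792 sin 244° = -1610.64, north 1792 cos 244° = -785.56
Leg 3 (327°, 3179 m): east 3179 sin 327° = -1731.41, north 3179 cos 327° = 2666.13
Leg 4 (046°, 986 m): east 986 sin 46° = 709.27, north 986 cos 46° = 684.93
Summing: -2599.91 m east, 4448.22 m north → (-2600, 4448).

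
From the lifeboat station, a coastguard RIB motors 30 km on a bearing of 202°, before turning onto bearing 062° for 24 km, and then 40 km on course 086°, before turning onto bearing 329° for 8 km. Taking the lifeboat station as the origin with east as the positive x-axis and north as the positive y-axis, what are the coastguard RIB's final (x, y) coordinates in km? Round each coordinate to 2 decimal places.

Leg 1 (202°, 30 km): east 30 sin 202° = -11.24, north 30 cos 202° = -27.82
Leg 2 (062°, 24 km): east 24 sin 62° = 21.19, north 24 cos 62° = 11.27
Leg 3 (086°, 40 km): east 40 sin 86° = 39.90, north 40 cos 86° = 2.79
Leg 4 (329°, 8 km): east 8 sin 329° = -4.12, north 8 cos 329° = 6.86
Summing: 45.73 km east, -6.90 km north → (45.73, -6.90).

(45.73, -6.90)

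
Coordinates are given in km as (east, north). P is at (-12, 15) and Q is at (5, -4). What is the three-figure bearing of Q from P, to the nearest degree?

138°

Δeast = 5 − -12 = 17.00; Δnorth = -4 − 15 = -19.00.
Bearing = atan2(Δeast, Δnorth) mod 360° = 138.18° ≈ 138°.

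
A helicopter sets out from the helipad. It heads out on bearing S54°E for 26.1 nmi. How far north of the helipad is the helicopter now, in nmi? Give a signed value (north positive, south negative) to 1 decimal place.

Leg 1 (S54°E, 26.1 nmi): east 26.1 sin 126° = 21.12, north 26.1 cos 126° = -15.34
Net north component: -15.34 nmi.

-15.3 nmi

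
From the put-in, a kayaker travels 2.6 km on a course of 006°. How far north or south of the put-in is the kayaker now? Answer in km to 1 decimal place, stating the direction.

2.6 km north

Leg 1 (006°, 2.6 km): east 2.6 sin 6° = 0.27, north 2.6 cos 6° = 2.59
Net north component: 2.59 km.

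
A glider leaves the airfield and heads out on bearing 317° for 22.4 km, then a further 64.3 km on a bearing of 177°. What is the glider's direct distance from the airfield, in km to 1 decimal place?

Leg 1 (317°, 22.4 km): east 22.4 sin 317° = -15.28, north 22.4 cos 317° = 16.38
Leg 2 (177°, 64.3 km): east 64.3 sin 177° = 3.37, north 64.3 cos 177° = -64.21
Net: -11.91 east, -47.83 north. Distance = √((-11.91)² + (-47.83)²) = 49.290 km.

49.3 km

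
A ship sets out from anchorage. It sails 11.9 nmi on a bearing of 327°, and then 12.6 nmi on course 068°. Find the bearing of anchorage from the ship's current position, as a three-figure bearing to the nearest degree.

Leg 1 (327°, 11.9 nmi): east 11.9 sin 327° = -6.48, north 11.9 cos 327° = 9.98
Leg 2 (068°, 12.6 nmi): east 12.6 sin 68° = 11.68, north 12.6 cos 68° = 4.72
Net displacement: 5.20 east, 14.70 north. Direction back to start is (-5.20, -14.70): bearing = atan2(-5.20, -14.70) mod 360° = 199.49° ≈ 199°.

199°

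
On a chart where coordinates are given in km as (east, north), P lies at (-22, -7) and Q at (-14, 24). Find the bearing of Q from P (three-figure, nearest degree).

Δeast = -14 − -22 = 8.00; Δnorth = 24 − -7 = 31.00.
Bearing = atan2(Δeast, Δnorth) mod 360° = 14.47° ≈ 014°.

014°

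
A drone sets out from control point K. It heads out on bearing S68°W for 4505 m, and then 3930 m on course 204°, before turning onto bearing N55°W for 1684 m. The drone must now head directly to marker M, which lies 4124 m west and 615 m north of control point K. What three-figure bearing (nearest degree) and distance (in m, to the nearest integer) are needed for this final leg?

Leg 1 (S68°W, 4505 m): east 4505 sin 248° = -4176.96, north 4505 cos 248° = -1687.60
Leg 2 (204°, 3930 m): east 3930 sin 204° = -1598.48, north 3930 cos 204° = -3590.23
Leg 3 (N55°W, 1684 m): east 1684 sin 305° = -1379.45, north 1684 cos 305° = 965.90
Current position: (-7154.89, -4311.93). Target: (-4124, 615). Remaining: Δeast = 3030.89, Δnorth = 4926.93.
Bearing = atan2(3030.89, 4926.93) mod 360° = 31.60°; distance = √((3030.89)² + (4926.93)²) = 5784.546 m.

032°, 5785 m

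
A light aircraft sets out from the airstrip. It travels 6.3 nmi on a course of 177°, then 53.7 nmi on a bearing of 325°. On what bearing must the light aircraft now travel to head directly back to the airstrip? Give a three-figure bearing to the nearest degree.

Leg 1 (177°, 6.3 nmi): east 6.3 sin 177° = 0.33, north 6.3 cos 177° = -6.29
Leg 2 (325°, 53.7 nmi): east 53.7 sin 325° = -30.80, north 53.7 cos 325° = 43.99
Net displacement: -30.47 east, 37.70 north. Direction back to start is (30.47, -37.70): bearing = atan2(30.47, -37.70) mod 360° = 141.05° ≈ 141°.

141°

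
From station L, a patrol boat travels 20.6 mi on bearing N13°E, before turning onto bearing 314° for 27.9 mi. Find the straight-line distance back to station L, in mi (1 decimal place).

42.4 mi

Leg 1 (N13°E, 20.6 mi): east 20.6 sin 13° = 4.63, north 20.6 cos 13° = 20.07
Leg 2 (314°, 27.9 mi): east 27.9 sin 314° = -20.07, north 27.9 cos 314° = 19.38
Net: -15.44 east, 39.45 north. Distance = √((-15.44)² + (39.45)²) = 42.365 mi.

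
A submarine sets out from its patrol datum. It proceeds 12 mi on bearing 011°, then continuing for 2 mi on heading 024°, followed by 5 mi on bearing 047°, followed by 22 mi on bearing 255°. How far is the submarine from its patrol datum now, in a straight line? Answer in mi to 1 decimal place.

Leg 1 (011°, 12 mi): east 12 sin 11° = 2.29, north 12 cos 11° = 11.78
Leg 2 (024°, 2 mi): east 2 sin 24° = 0.81, north 2 cos 24° = 1.83
Leg 3 (047°, 5 mi): east 5 sin 47° = 3.66, north 5 cos 47° = 3.41
Leg 4 (255°, 22 mi): east 22 sin 255° = -21.25, north 22 cos 255° = -5.69
Net: -14.49 east, 11.32 north. Distance = √((-14.49)² + (11.32)²) = 18.389 mi.

18.4 mi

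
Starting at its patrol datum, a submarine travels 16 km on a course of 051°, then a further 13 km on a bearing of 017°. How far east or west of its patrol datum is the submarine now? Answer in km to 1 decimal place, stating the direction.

Leg 1 (051°, 16 km): east 16 sin 51° = 12.43, north 16 cos 51° = 10.07
Leg 2 (017°, 13 km): east 13 sin 17° = 3.80, north 13 cos 17° = 12.43
Net east component: 16.24 km.

16.2 km east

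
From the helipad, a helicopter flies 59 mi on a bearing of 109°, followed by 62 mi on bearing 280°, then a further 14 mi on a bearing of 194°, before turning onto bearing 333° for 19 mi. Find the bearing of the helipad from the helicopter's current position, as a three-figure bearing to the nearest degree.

074°

Leg 1 (109°, 59 mi): east 59 sin 109° = 55.79, north 59 cos 109° = -19.21
Leg 2 (280°, 62 mi): east 62 sin 280° = -61.06, north 62 cos 280° = 10.77
Leg 3 (194°, 14 mi): east 14 sin 194° = -3.39, north 14 cos 194° = -13.58
Leg 4 (333°, 19 mi): east 19 sin 333° = -8.63, north 19 cos 333° = 16.93
Net displacement: -17.29 east, -5.10 north. Direction back to start is (17.29, 5.10): bearing = atan2(17.29, 5.10) mod 360° = 73.57° ≈ 074°.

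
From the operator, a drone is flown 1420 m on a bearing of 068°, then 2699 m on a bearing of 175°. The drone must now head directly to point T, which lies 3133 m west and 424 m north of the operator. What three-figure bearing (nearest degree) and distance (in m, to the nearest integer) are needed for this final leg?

299°, 5349 m

Leg 1 (068°, 1420 m): east 1420 sin 68° = 1316.60, north 1420 cos 68° = 531.94
Leg 2 (175°, 2699 m): east 2699 sin 175° = 235.23, north 2699 cos 175° = -2688.73
Current position: (1551.83, -2156.79). Target: (-3133, 424). Remaining: Δeast = -4684.83, Δnorth = 2580.79.
Bearing = atan2(-4684.83, 2580.79) mod 360° = 298.85°; distance = √((-4684.83)² + (2580.79)²) = 5348.658 m.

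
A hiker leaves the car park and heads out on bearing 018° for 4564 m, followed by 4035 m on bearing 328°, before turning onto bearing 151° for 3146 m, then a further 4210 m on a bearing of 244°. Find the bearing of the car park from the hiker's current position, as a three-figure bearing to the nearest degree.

Leg 1 (018°, 4564 m): east 4564 sin 18° = 1410.35, north 4564 cos 18° = 4340.62
Leg 2 (328°, 4035 m): east 4035 sin 328° = -2138.22, north 4035 cos 328° = 3421.87
Leg 3 (151°, 3146 m): east 3146 sin 151° = 1525.21, north 3146 cos 151° = -2751.55
Leg 4 (244°, 4210 m): east 4210 sin 244° = -3783.92, north 4210 cos 244° = -1845.54
Net displacement: -2986.58 east, 3165.40 north. Direction back to start is (2986.58, -3165.40): bearing = atan2(2986.58, -3165.40) mod 360° = 136.66° ≈ 137°.

137°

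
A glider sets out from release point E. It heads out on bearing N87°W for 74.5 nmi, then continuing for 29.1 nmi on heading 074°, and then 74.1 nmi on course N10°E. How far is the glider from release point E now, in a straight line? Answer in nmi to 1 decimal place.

Leg 1 (N87°W, 74.5 nmi): east 74.5 sin 273° = -74.40, north 74.5 cos 273° = 3.90
Leg 2 (074°, 29.1 nmi): east 29.1 sin 74° = 27.97, north 29.1 cos 74° = 8.02
Leg 3 (N10°E, 74.1 nmi): east 74.1 sin 10° = 12.87, north 74.1 cos 10° = 72.97
Net: -33.56 east, 84.89 north. Distance = √((-33.56)² + (84.89)²) = 91.286 nmi.

91.3 nmi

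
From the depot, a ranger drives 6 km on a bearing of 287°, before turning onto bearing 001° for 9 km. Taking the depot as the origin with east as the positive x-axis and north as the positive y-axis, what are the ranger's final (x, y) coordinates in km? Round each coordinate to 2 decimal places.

(-5.58, 10.75)

Leg 1 (287°, 6 km): east 6 sin 287° = -5.74, north 6 cos 287° = 1.75
Leg 2 (001°, 9 km): east 9 sin 1° = 0.16, north 9 cos 1° = 9.00
Summing: -5.58 km east, 10.75 km north → (-5.58, 10.75).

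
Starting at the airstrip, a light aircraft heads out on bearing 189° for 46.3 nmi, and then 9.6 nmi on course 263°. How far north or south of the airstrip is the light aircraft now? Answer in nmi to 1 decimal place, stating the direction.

Leg 1 (189°, 46.3 nmi): east 46.3 sin 189° = -7.24, north 46.3 cos 189° = -45.73
Leg 2 (263°, 9.6 nmi): east 9.6 sin 263° = -9.53, north 9.6 cos 263° = -1.17
Net north component: -46.90 nmi.

46.9 nmi south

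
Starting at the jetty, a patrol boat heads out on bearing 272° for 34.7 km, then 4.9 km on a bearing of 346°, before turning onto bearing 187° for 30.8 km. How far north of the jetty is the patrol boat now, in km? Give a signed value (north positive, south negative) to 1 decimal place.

-24.6 km

Leg 1 (272°, 34.7 km): east 34.7 sin 272° = -34.68, north 34.7 cos 272° = 1.21
Leg 2 (346°, 4.9 km): east 4.9 sin 346° = -1.19, north 4.9 cos 346° = 4.75
Leg 3 (187°, 30.8 km): east 30.8 sin 187° = -3.75, north 30.8 cos 187° = -30.57
Net north component: -24.60 km.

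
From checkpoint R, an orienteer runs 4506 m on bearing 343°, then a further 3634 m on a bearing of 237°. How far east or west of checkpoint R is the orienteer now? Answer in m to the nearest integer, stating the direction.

Leg 1 (343°, 4506 m): east 4506 sin 343° = -1317.43, north 4506 cos 343° = 4309.11
Leg 2 (237°, 3634 m): east 3634 sin 237° = -3047.73, north 3634 cos 237° = -1979.22
Net east component: -4365.16 m.

4365 m west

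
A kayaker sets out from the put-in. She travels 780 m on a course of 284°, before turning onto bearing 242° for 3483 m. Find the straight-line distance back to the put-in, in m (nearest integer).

4096 m

Leg 1 (284°, 780 m): east 780 sin 284° = -756.83, north 780 cos 284° = 188.70
Leg 2 (242°, 3483 m): east 3483 sin 242° = -3075.31, north 3483 cos 242° = -1635.17
Net: -3832.14 east, -1446.47 north. Distance = √((-3832.14)² + (-1446.47)²) = 4096.041 m.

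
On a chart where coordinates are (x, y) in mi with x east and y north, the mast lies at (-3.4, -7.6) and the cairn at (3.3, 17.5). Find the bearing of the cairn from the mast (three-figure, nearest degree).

015°

Δeast = 3.3 − -3.4 = 6.70; Δnorth = 17.5 − -7.6 = 25.10.
Bearing = atan2(Δeast, Δnorth) mod 360° = 14.95° ≈ 015°.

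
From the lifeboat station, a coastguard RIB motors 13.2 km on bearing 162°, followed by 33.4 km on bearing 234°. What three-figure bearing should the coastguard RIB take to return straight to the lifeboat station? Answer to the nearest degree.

035°

Leg 1 (162°, 13.2 km): east 13.2 sin 162° = 4.08, north 13.2 cos 162° = -12.55
Leg 2 (234°, 33.4 km): east 33.4 sin 234° = -27.02, north 33.4 cos 234° = -19.63
Net displacement: -22.94 east, -32.19 north. Direction back to start is (22.94, 32.19): bearing = atan2(22.94, 32.19) mod 360° = 35.48° ≈ 035°.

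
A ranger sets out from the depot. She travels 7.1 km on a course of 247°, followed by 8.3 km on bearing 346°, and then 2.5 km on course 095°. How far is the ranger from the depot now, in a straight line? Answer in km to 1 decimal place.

Leg 1 (247°, 7.1 km): east 7.1 sin 247° = -6.54, north 7.1 cos 247° = -2.77
Leg 2 (346°, 8.3 km): east 8.3 sin 346° = -2.01, north 8.3 cos 346° = 8.05
Leg 3 (095°, 2.5 km): east 2.5 sin 95° = 2.49, north 2.5 cos 95° = -0.22
Net: -6.05 east, 5.06 north. Distance = √((-6.05)² + (5.06)²) = 7.890 km.

7.9 km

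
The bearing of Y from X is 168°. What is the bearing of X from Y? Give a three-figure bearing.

Back-bearing = 168° + 180° = 348°.

348°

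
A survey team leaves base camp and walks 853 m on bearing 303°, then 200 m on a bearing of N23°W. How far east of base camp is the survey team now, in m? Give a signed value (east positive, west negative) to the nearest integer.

-794 m

Leg 1 (303°, 853 m): east 853 sin 303° = -715.39, north 853 cos 303° = 464.58
Leg 2 (N23°W, 200 m): east 200 sin 337° = -78.15, north 200 cos 337° = 184.10
Net east component: -793.53 m.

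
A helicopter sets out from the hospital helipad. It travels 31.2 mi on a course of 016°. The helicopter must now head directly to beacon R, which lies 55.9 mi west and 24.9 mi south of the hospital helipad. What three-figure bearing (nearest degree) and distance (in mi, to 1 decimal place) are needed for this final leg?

Leg 1 (016°, 31.2 mi): east 31.2 sin 16° = 8.60, north 31.2 cos 16° = 29.99
Current position: (8.60, 29.99). Target: (-55.9, -24.9). Remaining: Δeast = -64.50, Δnorth = -54.89.
Bearing = atan2(-64.50, -54.89) mod 360° = 229.60°; distance = √((-64.50)² + (-54.89)²) = 84.695 mi.

230°, 84.7 mi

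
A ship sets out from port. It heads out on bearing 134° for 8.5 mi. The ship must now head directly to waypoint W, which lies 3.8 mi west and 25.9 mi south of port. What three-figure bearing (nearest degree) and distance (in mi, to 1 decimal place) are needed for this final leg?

206°, 22.3 mi

Leg 1 (134°, 8.5 mi): east 8.5 sin 134° = 6.11, north 8.5 cos 134° = -5.90
Current position: (6.11, -5.90). Target: (-3.8, -25.9). Remaining: Δeast = -9.91, Δnorth = -20.00.
Bearing = atan2(-9.91, -20.00) mod 360° = 206.37°; distance = √((-9.91)² + (-20.00)²) = 22.318 mi.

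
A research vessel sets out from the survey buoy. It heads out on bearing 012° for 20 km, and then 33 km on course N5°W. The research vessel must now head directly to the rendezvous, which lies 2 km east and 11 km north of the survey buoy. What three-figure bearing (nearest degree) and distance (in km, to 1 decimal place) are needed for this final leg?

179°, 41.4 km

Leg 1 (012°, 20 km): east 20 sin 12° = 4.16, north 20 cos 12° = 19.56
Leg 2 (N5°W, 33 km): east 33 sin 355° = -2.88, north 33 cos 355° = 32.87
Current position: (1.28, 52.44). Target: (2, 11). Remaining: Δeast = 0.72, Δnorth = -41.44.
Bearing = atan2(0.72, -41.44) mod 360° = 179.01°; distance = √((0.72)² + (-41.44)²) = 41.444 km.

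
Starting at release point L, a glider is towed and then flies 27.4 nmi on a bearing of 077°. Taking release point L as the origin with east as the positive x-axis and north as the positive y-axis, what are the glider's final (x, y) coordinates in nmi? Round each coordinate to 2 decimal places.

(26.70, 6.16)

Leg 1 (077°, 27.4 nmi): east 27.4 sin 77° = 26.70, north 27.4 cos 77° = 6.16
Summing: 26.70 nmi east, 6.16 nmi north → (26.70, 6.16).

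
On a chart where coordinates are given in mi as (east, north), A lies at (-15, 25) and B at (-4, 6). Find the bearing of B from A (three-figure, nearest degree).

Δeast = -4 − -15 = 11.00; Δnorth = 6 − 25 = -19.00.
Bearing = atan2(Δeast, Δnorth) mod 360° = 149.93° ≈ 150°.

150°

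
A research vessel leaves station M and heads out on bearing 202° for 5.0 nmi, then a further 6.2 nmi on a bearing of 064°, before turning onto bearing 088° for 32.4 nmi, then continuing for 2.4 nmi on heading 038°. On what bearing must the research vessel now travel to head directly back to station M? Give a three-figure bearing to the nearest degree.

Leg 1 (202°, 5.0 nmi): east 5.0 sin 202° = -1.87, north 5.0 cos 202° = -4.64
Leg 2 (064°, 6.2 nmi): east 6.2 sin 64° = 5.57, north 6.2 cos 64° = 2.72
Leg 3 (088°, 32.4 nmi): east 32.4 sin 88° = 32.38, north 32.4 cos 88° = 1.13
Leg 4 (038°, 2.4 nmi): east 2.4 sin 38° = 1.48, north 2.4 cos 38° = 1.89
Net displacement: 37.56 east, 1.10 north. Direction back to start is (-37.56, -1.10): bearing = atan2(-37.56, -1.10) mod 360° = 268.32° ≈ 268°.

268°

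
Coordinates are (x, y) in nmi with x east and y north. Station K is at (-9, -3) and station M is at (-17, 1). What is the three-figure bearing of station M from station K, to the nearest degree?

Δeast = -17 − -9 = -8.00; Δnorth = 1 − -3 = 4.00.
Bearing = atan2(Δeast, Δnorth) mod 360° = 296.57° ≈ 297°.

297°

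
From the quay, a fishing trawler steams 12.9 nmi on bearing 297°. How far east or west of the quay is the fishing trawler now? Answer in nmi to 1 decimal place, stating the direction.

Leg 1 (297°, 12.9 nmi): east 12.9 sin 297° = -11.49, north 12.9 cos 297° = 5.86
Net east component: -11.49 nmi.

11.5 nmi west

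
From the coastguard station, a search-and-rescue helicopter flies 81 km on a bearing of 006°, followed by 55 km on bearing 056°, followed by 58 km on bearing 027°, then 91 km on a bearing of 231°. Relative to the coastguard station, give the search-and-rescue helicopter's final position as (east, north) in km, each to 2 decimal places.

(9.68, 105.72)

Leg 1 (006°, 81 km): east 81 sin 6° = 8.47, north 81 cos 6° = 80.56
Leg 2 (056°, 55 km): east 55 sin 56° = 45.60, north 55 cos 56° = 30.76
Leg 3 (027°, 58 km): east 58 sin 27° = 26.33, north 58 cos 27° = 51.68
Leg 4 (231°, 91 km): east 91 sin 231° = -70.72, north 91 cos 231° = -57.27
Summing: 9.68 km east, 105.72 km north → (9.68, 105.72).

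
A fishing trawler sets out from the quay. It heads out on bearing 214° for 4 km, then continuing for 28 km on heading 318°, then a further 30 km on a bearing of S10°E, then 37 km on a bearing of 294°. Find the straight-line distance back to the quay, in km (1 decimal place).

49.7 km

Leg 1 (214°, 4 km): east 4 sin 214° = -2.24, north 4 cos 214° = -3.32
Leg 2 (318°, 28 km): east 28 sin 318° = -18.74, north 28 cos 318° = 20.81
Leg 3 (S10°E, 30 km): east 30 sin 170° = 5.21, north 30 cos 170° = -29.54
Leg 4 (294°, 37 km): east 37 sin 294° = -33.80, north 37 cos 294° = 15.05
Net: -49.56 east, 3.00 north. Distance = √((-49.56)² + (3.00)²) = 49.655 km.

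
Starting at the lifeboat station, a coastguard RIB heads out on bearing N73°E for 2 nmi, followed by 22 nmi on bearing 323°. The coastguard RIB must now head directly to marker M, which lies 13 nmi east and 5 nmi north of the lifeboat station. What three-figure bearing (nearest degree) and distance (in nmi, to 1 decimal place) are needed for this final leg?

118°, 27.7 nmi

Leg 1 (N73°E, 2 nmi): east 2 sin 73° = 1.91, north 2 cos 73° = 0.58
Leg 2 (323°, 22 nmi): east 22 sin 323° = -13.24, north 22 cos 323° = 17.57
Current position: (-11.33, 18.15). Target: (13, 5). Remaining: Δeast = 24.33, Δnorth = -13.15.
Bearing = atan2(24.33, -13.15) mod 360° = 118.40°; distance = √((24.33)² + (-13.15)²) = 27.656 nmi.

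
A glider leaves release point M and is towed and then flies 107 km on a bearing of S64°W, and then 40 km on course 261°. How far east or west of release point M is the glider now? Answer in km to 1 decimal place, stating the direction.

Leg 1 (S64°W, 107 km): east 107 sin 244° = -96.17, north 107 cos 244° = -46.91
Leg 2 (261°, 40 km): east 40 sin 261° = -39.51, north 40 cos 261° = -6.26
Net east component: -135.68 km.

135.7 km west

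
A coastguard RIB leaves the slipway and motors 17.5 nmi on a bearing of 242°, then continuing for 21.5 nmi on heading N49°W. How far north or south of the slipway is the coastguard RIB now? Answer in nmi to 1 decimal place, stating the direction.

Leg 1 (242°, 17.5 nmi): east 17.5 sin 242° = -15.45, north 17.5 cos 242° = -8.22
Leg 2 (N49°W, 21.5 nmi): east 21.5 sin 311° = -16.23, north 21.5 cos 311° = 14.11
Net north component: 5.89 nmi.

5.9 nmi north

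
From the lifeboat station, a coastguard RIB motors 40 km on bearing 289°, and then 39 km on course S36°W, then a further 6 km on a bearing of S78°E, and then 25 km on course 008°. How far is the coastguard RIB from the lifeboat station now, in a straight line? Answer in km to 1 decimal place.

Leg 1 (289°, 40 km): east 40 sin 289° = -37.82, north 40 cos 289° = 13.02
Leg 2 (S36°W, 39 km): east 39 sin 216° = -22.92, north 39 cos 216° = -31.55
Leg 3 (S78°E, 6 km): east 6 sin 102° = 5.87, north 6 cos 102° = -1.25
Leg 4 (008°, 25 km): east 25 sin 8° = 3.48, north 25 cos 8° = 24.76
Net: -51.40 east, 4.98 north. Distance = √((-51.40)² + (4.98)²) = 51.637 km.

51.6 km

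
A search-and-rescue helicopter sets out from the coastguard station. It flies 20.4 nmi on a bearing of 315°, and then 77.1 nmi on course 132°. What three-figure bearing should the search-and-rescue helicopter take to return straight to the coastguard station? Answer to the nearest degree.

Leg 1 (315°, 20.4 nmi): east 20.4 sin 315° = -14.42, north 20.4 cos 315° = 14.42
Leg 2 (132°, 77.1 nmi): east 77.1 sin 132° = 57.30, north 77.1 cos 132° = -51.59
Net displacement: 42.87 east, -37.16 north. Direction back to start is (-42.87, 37.16): bearing = atan2(-42.87, 37.16) mod 360° = 310.92° ≈ 311°.

311°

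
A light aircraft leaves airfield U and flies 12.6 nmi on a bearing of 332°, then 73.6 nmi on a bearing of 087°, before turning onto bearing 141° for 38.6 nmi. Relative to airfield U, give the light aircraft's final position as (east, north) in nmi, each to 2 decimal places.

(91.88, -15.02)

Leg 1 (332°, 12.6 nmi): east 12.6 sin 332° = -5.92, north 12.6 cos 332° = 11.13
Leg 2 (087°, 73.6 nmi): east 73.6 sin 87° = 73.50, north 73.6 cos 87° = 3.85
Leg 3 (141°, 38.6 nmi): east 38.6 sin 141° = 24.29, north 38.6 cos 141° = -30.00
Summing: 91.88 nmi east, -15.02 nmi north → (91.88, -15.02).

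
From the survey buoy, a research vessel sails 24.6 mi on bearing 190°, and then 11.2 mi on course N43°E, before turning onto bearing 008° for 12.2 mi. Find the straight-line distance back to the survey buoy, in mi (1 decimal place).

6.4 mi

Leg 1 (190°, 24.6 mi): east 24.6 sin 190° = -4.27, north 24.6 cos 190° = -24.23
Leg 2 (N43°E, 11.2 mi): east 11.2 sin 43° = 7.64, north 11.2 cos 43° = 8.19
Leg 3 (008°, 12.2 mi): east 12.2 sin 8° = 1.70, north 12.2 cos 8° = 12.08
Net: 5.06 east, -3.95 north. Distance = √((5.06)² + (-3.95)²) = 6.425 mi.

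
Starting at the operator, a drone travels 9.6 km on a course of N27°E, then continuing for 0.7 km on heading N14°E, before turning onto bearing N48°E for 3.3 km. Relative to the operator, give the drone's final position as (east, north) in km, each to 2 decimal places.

Leg 1 (N27°E, 9.6 km): east 9.6 sin 27° = 4.36, north 9.6 cos 27° = 8.55
Leg 2 (N14°E, 0.7 km): east 0.7 sin 14° = 0.17, north 0.7 cos 14° = 0.68
Leg 3 (N48°E, 3.3 km): east 3.3 sin 48° = 2.45, north 3.3 cos 48° = 2.21
Summing: 6.98 km east, 11.44 km north → (6.98, 11.44).

(6.98, 11.44)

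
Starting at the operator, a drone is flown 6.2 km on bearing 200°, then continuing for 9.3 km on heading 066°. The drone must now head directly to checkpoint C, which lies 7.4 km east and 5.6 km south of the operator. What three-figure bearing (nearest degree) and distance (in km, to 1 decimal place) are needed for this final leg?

164°, 3.7 km

Leg 1 (200°, 6.2 km): east 6.2 sin 200° = -2.12, north 6.2 cos 200° = -5.83
Leg 2 (066°, 9.3 km): east 9.3 sin 66° = 8.50, north 9.3 cos 66° = 3.78
Current position: (6.38, -2.04). Target: (7.4, -5.6). Remaining: Δeast = 1.02, Δnorth = -3.56.
Bearing = atan2(1.02, -3.56) mod 360° = 163.93°; distance = √((1.02)² + (-3.56)²) = 3.701 km.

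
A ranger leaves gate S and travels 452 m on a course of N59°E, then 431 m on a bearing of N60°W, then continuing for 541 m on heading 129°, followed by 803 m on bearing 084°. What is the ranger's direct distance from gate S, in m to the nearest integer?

Leg 1 (N59°E, 452 m): east 452 sin 59° = 387.44, north 452 cos 59° = 232.80
Leg 2 (N60°W, 431 m): east 431 sin 300° = -373.26, north 431 cos 300° = 215.50
Leg 3 (129°, 541 m): east 541 sin 129° = 420.44, north 541 cos 129° = -340.46
Leg 4 (084°, 803 m): east 803 sin 84° = 798.60, north 803 cos 84° = 83.94
Net: 1233.22 east, 191.77 north. Distance = √((1233.22)² + (191.77)²) = 1248.041 m.

1248 m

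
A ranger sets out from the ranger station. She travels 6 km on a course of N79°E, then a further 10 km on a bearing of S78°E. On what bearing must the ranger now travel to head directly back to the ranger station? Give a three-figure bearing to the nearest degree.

Leg 1 (N79°E, 6 km): east 6 sin 79° = 5.89, north 6 cos 79° = 1.14
Leg 2 (S78°E, 10 km): east 10 sin 102° = 9.78, north 10 cos 102° = -2.08
Net displacement: 15.67 east, -0.93 north. Direction back to start is (-15.67, 0.93): bearing = atan2(-15.67, 0.93) mod 360° = 273.41° ≈ 273°.

273°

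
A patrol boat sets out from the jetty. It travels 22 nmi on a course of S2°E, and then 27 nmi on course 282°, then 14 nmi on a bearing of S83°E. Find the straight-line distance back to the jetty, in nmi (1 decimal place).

Leg 1 (S2°E, 22 nmi): east 22 sin 178° = 0.77, north 22 cos 178° = -21.99
Leg 2 (282°, 27 nmi): east 27 sin 282° = -26.41, north 27 cos 282° = 5.61
Leg 3 (S83°E, 14 nmi): east 14 sin 97° = 13.90, north 14 cos 97° = -1.71
Net: -11.75 east, -18.08 north. Distance = √((-11.75)² + (-18.08)²) = 21.560 nmi.

21.6 nmi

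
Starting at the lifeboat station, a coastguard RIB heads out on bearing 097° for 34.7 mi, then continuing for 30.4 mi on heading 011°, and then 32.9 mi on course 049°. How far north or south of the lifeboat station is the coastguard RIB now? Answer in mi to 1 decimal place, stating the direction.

47.2 mi north

Leg 1 (097°, 34.7 mi): east 34.7 sin 97° = 34.44, north 34.7 cos 97° = -4.23
Leg 2 (011°, 30.4 mi): east 30.4 sin 11° = 5.80, north 30.4 cos 11° = 29.84
Leg 3 (049°, 32.9 mi): east 32.9 sin 49° = 24.83, north 32.9 cos 49° = 21.58
Net north component: 47.20 mi.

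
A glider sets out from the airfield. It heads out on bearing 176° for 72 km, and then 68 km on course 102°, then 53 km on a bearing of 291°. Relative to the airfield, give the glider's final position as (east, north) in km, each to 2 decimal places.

Leg 1 (176°, 72 km): east 72 sin 176° = 5.02, north 72 cos 176° = -71.82
Leg 2 (102°, 68 km): east 68 sin 102° = 66.51, north 68 cos 102° = -14.14
Leg 3 (291°, 53 km): east 53 sin 291° = -49.48, north 53 cos 291° = 18.99
Summing: 22.06 km east, -66.97 km north → (22.06, -66.97).

(22.06, -66.97)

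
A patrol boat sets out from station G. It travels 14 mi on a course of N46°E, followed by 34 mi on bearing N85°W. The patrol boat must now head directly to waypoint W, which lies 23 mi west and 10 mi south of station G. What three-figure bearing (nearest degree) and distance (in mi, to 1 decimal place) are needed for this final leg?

178°, 22.7 mi

Leg 1 (N46°E, 14 mi): east 14 sin 46° = 10.07, north 14 cos 46° = 9.73
Leg 2 (N85°W, 34 mi): east 34 sin 275° = -33.87, north 34 cos 275° = 2.96
Current position: (-23.80, 12.69). Target: (-23, -10). Remaining: Δeast = 0.80, Δnorth = -22.69.
Bearing = atan2(0.80, -22.69) mod 360° = 177.98°; distance = √((0.80)² + (-22.69)²) = 22.703 mi.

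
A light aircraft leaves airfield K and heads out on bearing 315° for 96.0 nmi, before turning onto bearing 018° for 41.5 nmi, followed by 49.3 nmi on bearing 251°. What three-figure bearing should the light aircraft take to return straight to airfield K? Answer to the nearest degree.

Leg 1 (315°, 96.0 nmi): east 96.0 sin 315° = -67.88, north 96.0 cos 315° = 67.88
Leg 2 (018°, 41.5 nmi): east 41.5 sin 18° = 12.82, north 41.5 cos 18° = 39.47
Leg 3 (251°, 49.3 nmi): east 49.3 sin 251° = -46.61, north 49.3 cos 251° = -16.05
Net displacement: -101.67 east, 91.30 north. Direction back to start is (101.67, -91.30): bearing = atan2(101.67, -91.30) mod 360° = 131.92° ≈ 132°.

132°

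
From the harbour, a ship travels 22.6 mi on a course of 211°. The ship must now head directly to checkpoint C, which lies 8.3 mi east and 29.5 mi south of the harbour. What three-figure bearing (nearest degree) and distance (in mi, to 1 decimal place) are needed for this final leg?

Leg 1 (211°, 22.6 mi): east 22.6 sin 211° = -11.64, north 22.6 cos 211° = -19.37
Current position: (-11.64, -19.37). Target: (8.3, -29.5). Remaining: Δeast = 19.94, Δnorth = -10.13.
Bearing = atan2(19.94, -10.13) mod 360° = 116.93°; distance = √((19.94)² + (-10.13)²) = 22.365 mi.

117°, 22.4 mi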